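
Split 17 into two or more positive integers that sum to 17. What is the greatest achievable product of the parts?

486

Let m[k] be the best product for length k (with at least one cut). For each first piece i, the rest contributes max(k−i, m[k−i]).
m[2] = 1·max(1,0) = 1·1 = 1
m[3] = 1·max(2,1) = 1·2 = 2
m[4] = 2·max(2,1) = 2·2 = 4
m[5] = 2·max(3,2) = 2·3 = 6
m[6] = 3·max(3,2) = 3·3 = 9
m[7] = 2·max(5,6) = 2·6 = 12
m[8] = 2·max(6,9) = 2·9 = 18
m[9] = 3·max(6,9) = 3·9 = 27
m[10] = 2·max(8,18) = 2·18 = 36
m[11] = 2·max(9,27) = 2·27 = 54
m[12] = 3·max(9,27) = 3·27 = 81
m[13] = 2·max(11,54) = 2·54 = 108
m[14] = 2·max(12,81) = 2·81 = 162
m[15] = 3·max(12,81) = 3·81 = 243
m[16] = 2·max(14,162) = 2·162 = 324
m[17] = 2·max(15,243) = 2·243 = 486
One optimal split: 3 + 3 + 3 + 3 + 3 + 2; product 3·3·3·3·3·2 = 486.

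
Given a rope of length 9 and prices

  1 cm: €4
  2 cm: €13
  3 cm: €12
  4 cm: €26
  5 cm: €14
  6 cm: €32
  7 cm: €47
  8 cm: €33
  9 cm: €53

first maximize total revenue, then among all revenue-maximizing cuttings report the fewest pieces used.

2

Let r[k] be the best obtainable value from length k. For each k, try every first piece i and keep the best of price[i] + r[k−i].
r[1] = 4
r[2] = max(4+4, 13+0) = 13
r[3] = max(4+13, 13+4, 12+0) = 17
r[4] = max(4+17, 13+13, 12+4, 26+0) = 26
r[5] = max(4+26, 13+17, 12+13, 26+4, 14+0) = 30
r[6] = max(4+30, 13+26, 12+17, 26+13, 14+4, 32+0) = 39
r[7] = max(4+39, 13+30, 12+26, …, 32+4, 47+0) = 47
r[8] = max(4+47, 13+39, 12+30, …, 47+4, 33+0) = 52
r[9] = max(4+52, 13+47, 12+39, …, 33+4, 53+0) = 60
Maximum revenue is €60.
Now minimize piece count subject to staying optimal: for each k, pieces[k] = 1 + min over i with p[i]+r[k−i]=r[k] of pieces[k−i].
pieces[6] = 2
pieces[7] = 1
pieces[8] = 2
pieces[9] = 2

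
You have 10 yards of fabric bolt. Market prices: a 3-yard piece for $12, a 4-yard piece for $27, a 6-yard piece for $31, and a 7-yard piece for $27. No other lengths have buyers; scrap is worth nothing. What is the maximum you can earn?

58

Consider every possible first cut. f[k] is the best of p[i]+f[k−i] over all sellable i≤k.
f[1] = 0
f[2] = 0
f[3] = 12
f[4] = 27
f[5] = 27
f[6] = 31
f[7] = 39  (first piece 3, then f[4]=27)
f[8] = 54  (first piece 4, then f[4]=27)
f[9] = 54
f[10] = 58  (first piece 4, then f[6]=31)
One optimal cutting: 6 + 4 → $58.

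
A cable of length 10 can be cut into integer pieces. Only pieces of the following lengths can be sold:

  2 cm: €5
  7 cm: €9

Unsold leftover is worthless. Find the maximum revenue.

Let f[k] be the best obtainable value from length k. For each k, try every first piece i and keep the best of price[i] + f[k−i].
f[1] = 0
f[2] = 5
f[3] = 5
f[4] = 10  (first piece 2, then f[2]=5)
f[5] = 10
f[6] = 15  (first piece 2, then f[4]=10)
f[7] = max(5+10, 9+0) = 15
f[8] = max(5+15, 9+0) = 20
f[9] = max(5+15, 9+5) = 20
f[10] = max(5+20, 9+5) = 25
One optimal cutting: 2 + 2 + 2 + 2 + 2 → €25.

25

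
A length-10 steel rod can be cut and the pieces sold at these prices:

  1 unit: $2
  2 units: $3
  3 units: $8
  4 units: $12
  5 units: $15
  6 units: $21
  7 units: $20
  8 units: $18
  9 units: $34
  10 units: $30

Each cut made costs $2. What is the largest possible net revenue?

Let net[k] be the best obtainable value from length k. For each k, try every first piece i and keep the best of price[i] + net[k−i] minus the 2 cut fee when i<k.
net[1] = 2
net[2] = max(2+2-2, 3+0) = 3
net[3] = max(2+3-2, 3+2-2, 8+0) = 8
net[4] = max(2+8-2, 3+3-2, 8+2-2, 12+0) = 12
net[5] = max(2+12-2, 3+8-2, 8+3-2, 12+2-2, 15+0) = 15
net[6] = max(2+15-2, 3+12-2, 8+8-2, 12+3-2, 15+2-2, 21+0) = 21
net[7] = max(2+21-2, 3+15-2, 8+12-2, …, 21+2-2, 20+0) = 21
net[8] = max(2+21-2, 3+21-2, 8+15-2, …, 20+2-2, 18+0) = 22
net[9] = max(2+22-2, 3+21-2, 8+21-2, …, 18+2-2, 34+0) = 34
net[10] = max(2+34-2, 3+22-2, 8+21-2, …, 34+2-2, 30+0) = 34
One optimal plan: pieces 9 + 1 (1 cut) → $36 − $2 = $34.

34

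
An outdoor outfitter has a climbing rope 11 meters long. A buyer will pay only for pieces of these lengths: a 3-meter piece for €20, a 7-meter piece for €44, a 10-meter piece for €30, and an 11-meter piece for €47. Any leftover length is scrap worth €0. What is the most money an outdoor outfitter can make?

Let r[k] be the best obtainable value from length k. For each k, try every first piece i and keep the best of price[i] + r[k−i].
r[1] = 0
r[2] = 0
r[3] = 20
r[4] = 20
r[5] = 20
r[6] = 40  (first piece 3, then r[3]=20)
r[7] = max(20+20, 44+0) = 44
r[8] = max(20+20, 44+0) = 44
r[9] = max(20+40, 44+0) = 60
r[10] = max(20+44, 44+20, 30+0) = 64
r[11] = max(20+44, 44+20, 30+0, 47+0) = 64
One optimal cutting: pieces 7 + 3 with 1 meter of scrap → €64.

64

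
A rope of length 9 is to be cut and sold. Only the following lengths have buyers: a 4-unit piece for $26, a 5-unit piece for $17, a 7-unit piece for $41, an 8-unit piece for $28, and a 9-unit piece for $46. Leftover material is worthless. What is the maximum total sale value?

Build f[k] bottom-up: f[k] = max over allowed piece i of (p[i] + f[k−i]).
f[1] = 0
f[2] = 0
f[3] = 0
f[4] = 26
f[5] = max(26+0, 17+0) = 26
f[6] = max(26+0, 17+0) = 26
f[7] = max(26+0, 17+0, 41+0) = 41
f[8] = max(26+26, 17+0, 41+0, 28+0) = 52
f[9] = max(26+26, 17+26, 41+0, 28+0, 46+0) = 52
One optimal cutting: pieces 4 + 4 with 1 unit of scrap → $52.

52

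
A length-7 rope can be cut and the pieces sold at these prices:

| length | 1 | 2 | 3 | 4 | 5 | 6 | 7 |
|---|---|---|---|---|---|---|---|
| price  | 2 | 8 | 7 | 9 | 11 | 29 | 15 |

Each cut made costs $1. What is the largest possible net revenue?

30

Consider every possible first cut. v[k] is the best of p[i]+v[k−i] over all sellable i≤k, charging 1 whenever i<k.
v[1] = 2
v[2] = max(2+2-1, 8+0) = 8
v[3] = max(2+8-1, 8+2-1, 7+0) = 9
v[4] = max(2+9-1, 8+8-1, 7+2-1, 9+0) = 15
v[5] = max(2+15-1, 8+9-1, 7+8-1, 9+2-1, 11+0) = 16
v[6] = max(2+16-1, 8+15-1, 7+9-1, 9+8-1, 11+2-1, 29+0) = 29
v[7] = max(2+29-1, 8+16-1, 7+15-1, …, 29+2-1, 15+0) = 30
One optimal plan: pieces 6 + 1 (1 cut) → $31 − $1 = $30.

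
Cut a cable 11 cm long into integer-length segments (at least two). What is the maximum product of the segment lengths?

Fill P[k] for k=2..11: at each k try every first piece i and multiply by the better of (k−i) uncut or P[k−i].
Small cases: P[2]=1, P[3]=2.
P[4] = max(1·3, 2·2, 3·1) = 4
P[5] = max(1·4, 2·3, 3·2, 4·1) = 6
P[6] = max(1·6, 2·4, 3·3, 4·2, 5·1) = 9
P[7] = max(1·9, 2·6, 3·4, 4·3, 5·2, 6·1) = 12
P[8] = max(1·12, 2·9, 3·6, …, 6·2, 7·1) = 18
P[9] = max(1·18, 2·12, 3·9, …, 7·2, 8·1) = 27
P[10] = max(1·27, 2·18, 3·12, …, 8·2, 9·1) = 36
P[11] = max(1·36, 2·27, 3·18, …, 9·2, 10·1) = 54
One optimal split: 3 + 3 + 3 + 2; product 3·3·3·2 = 54.

54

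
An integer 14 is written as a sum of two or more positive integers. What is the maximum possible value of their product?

Define g[k] = max over 1≤i<k of i · max(k−i, g[k−i]); the inner max lets the remainder stay uncut if that's better.
Small cases: g[2]=1, g[3]=2, g[4]=4, g[5]=6, g[6]=9, g[7]=12, g[8]=18.
g[9] = max(1·18, 2·12, 3·9, …, 7·2, 8·1) = 27
g[10] = max(1·27, 2·18, 3·12, …, 8·2, 9·1) = 36
g[11] = max(1·36, 2·27, 3·18, …, 9·2, 10·1) = 54
g[12] = max(1·54, 2·36, 3·27, …, 10·2, 11·1) = 81
g[13] = max(1·81, 2·54, 3·36, …, 11·2, 12·1) = 108
g[14] = max(1·108, 2·81, 3·54, …, 12·2, 13·1) = 162
One optimal split: 3 + 3 + 3 + 3 + 2; product 3·3·3·3·2 = 162.

162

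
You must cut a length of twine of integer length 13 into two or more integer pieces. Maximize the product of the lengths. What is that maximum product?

108

Define f[k] = max over 1≤i<k of i · max(k−i, f[k−i]); the inner max lets the remainder stay uncut if that's better.
f[2] = 1*max(1,0) = 1*1 = 1
f[3] = max(1*2, 2*1) = 2
f[4] = max(1*3, 2*2, 3*1) = 4
f[5] = max(1*4, 2*3, 3*2, 4*1) = 6
f[6] = max(1*6, 2*4, 3*3, 4*2, 5*1) = 9
f[7] = max(1*9, 2*6, 3*4, 4*3, 5*2, 6*1) = 12
f[8] = max(1*12, 2*9, 3*6, …, 6*2, 7*1) = 18
f[9] = max(1*18, 2*12, 3*9, …, 7*2, 8*1) = 27
f[10] = max(1*27, 2*18, 3*12, …, 8*2, 9*1) = 36
f[11] = max(1*36, 2*27, 3*18, …, 9*2, 10*1) = 54
f[12] = max(1*54, 2*36, 3*27, …, 10*2, 11*1) = 81
f[13] = max(1*81, 2*54, 3*36, …, 11*2, 12*1) = 108
One optimal split: 3 + 3 + 3 + 2 + 2; product 3*3*3*2*2 = 108.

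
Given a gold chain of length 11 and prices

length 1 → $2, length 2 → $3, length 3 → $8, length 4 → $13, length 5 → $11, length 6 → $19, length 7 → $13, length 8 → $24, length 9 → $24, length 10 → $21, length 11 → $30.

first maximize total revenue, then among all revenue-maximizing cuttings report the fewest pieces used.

3

Consider every possible first cut. r[k] is the best of p[i]+r[k−i] over all sellable i≤k.
r[1] = 2
r[2] = 4  (first piece 1, then r[1]=2)
r[3] = 8
r[4] = 13
r[5] = 15  (first piece 1, then r[4]=13)
r[6] = 19
r[7] = 21  (first piece 1, then r[6]=19)
r[8] = 26  (first piece 4, then r[4]=13)
r[9] = 28  (first piece 1, then r[8]=26)
r[10] = 32  (first piece 4, then r[6]=19)
r[11] = 34  (first piece 1, then r[10]=32)
Maximum revenue is $34.
Now minimize piece count subject to staying optimal: for each k, pieces[k] = 1 + min over i with p[i]+r[k−i]=r[k] of pieces[k−i].
pieces[8] = 2
pieces[9] = 3
pieces[10] = 2
pieces[11] = 3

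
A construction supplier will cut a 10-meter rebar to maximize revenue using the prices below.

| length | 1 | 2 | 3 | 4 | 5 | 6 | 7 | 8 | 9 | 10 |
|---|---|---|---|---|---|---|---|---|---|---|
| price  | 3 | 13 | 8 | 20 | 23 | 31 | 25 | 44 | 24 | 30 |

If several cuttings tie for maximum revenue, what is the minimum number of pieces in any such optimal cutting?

Build r[k] bottom-up: r[k] = max over allowed piece i of (p[i] + r[k−i]).
r[1] = 3
r[2] = 13
r[3] = 16  (first piece 1, then r[2]=13)
r[4] = 26  (first piece 2, then r[2]=13)
r[5] = 29  (first piece 1, then r[4]=26)
r[6] = 39  (first piece 2, then r[4]=26)
r[7] = 42  (first piece 1, then r[6]=39)
r[8] = 52  (first piece 2, then r[6]=39)
r[9] = 55  (first piece 1, then r[8]=52)
r[10] = 65  (first piece 2, then r[8]=52)
Maximum revenue is ₹65.
Now minimize piece count subject to staying optimal: for each k, pieces[k] = 1 + min over i with p[i]+r[k−i]=r[k] of pieces[k−i].
pieces[7] = 4
pieces[8] = 4
pieces[9] = 5
pieces[10] = 5

5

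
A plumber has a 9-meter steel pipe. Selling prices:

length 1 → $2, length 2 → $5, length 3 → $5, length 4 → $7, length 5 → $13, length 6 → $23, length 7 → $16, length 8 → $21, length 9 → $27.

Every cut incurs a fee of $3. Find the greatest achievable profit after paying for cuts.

Consider every possible first cut. r[k] is the best of p[i]+r[k−i] over all sellable i≤k, charging 3 whenever i<k.
r[1] = 2
r[2] = 5
r[3] = 5
r[4] = 7  (first piece 2, then r[2]=5)
r[5] = 13
r[6] = 23
r[7] = 22  (first piece 1, then r[6]=23)
r[8] = 25  (first piece 2, then r[6]=23)
r[9] = 27
Best is to make no cuts and sell whole for $27.

27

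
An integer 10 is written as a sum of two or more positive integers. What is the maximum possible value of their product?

36

Let f[k] be the best product for length k (with at least one cut). For each first piece i, the rest contributes max(k−i, f[k−i]).
f[2] = 1·max(1,0) = 1·1 = 1
f[3] = max(1·2, 2·1) = 2
f[4] = max(1·3, 2·2, 3·1) = 4
f[5] = max(1·4, 2·3, 3·2, 4·1) = 6
f[6] = max(1·6, 2·4, 3·3, 4·2, 5·1) = 9
f[7] = max(1·9, 2·6, 3·4, 4·3, 5·2, 6·1) = 12
f[8] = max(1·12, 2·9, 3·6, …, 6·2, 7·1) = 18
f[9] = max(1·18, 2·12, 3·9, …, 7·2, 8·1) = 27
f[10] = max(1·27, 2·18, 3·12, …, 8·2, 9·1) = 36
One optimal split: 3 + 3 + 2 + 2; product 3·3·2·2 = 36.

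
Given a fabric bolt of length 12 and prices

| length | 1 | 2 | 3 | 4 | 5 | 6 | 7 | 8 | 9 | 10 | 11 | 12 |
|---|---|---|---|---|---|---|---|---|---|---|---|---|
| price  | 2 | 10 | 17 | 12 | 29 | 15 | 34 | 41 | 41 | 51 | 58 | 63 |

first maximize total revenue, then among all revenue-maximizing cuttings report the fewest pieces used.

Let r[k] be the best obtainable value from length k. For each k, try every first piece i and keep the best of price[i] + r[k−i].
r[1] = 2
r[2] = 10
r[3] = 17
r[4] = 20  (first piece 2, then r[2]=10)
r[5] = 29
r[6] = 34  (first piece 3, then r[3]=17)
r[7] = 39  (first piece 2, then r[5]=29)
r[8] = 46  (first piece 3, then r[5]=29)
r[9] = 51  (first piece 3, then r[6]=34)
r[10] = 58  (first piece 5, then r[5]=29)
r[11] = 63  (first piece 3, then r[8]=46)
r[12] = 68  (first piece 2, then r[10]=58)
Maximum revenue is $68.
Now minimize piece count subject to staying optimal: for each k, pieces[k] = 1 + min over i with p[i]+r[k−i]=r[k] of pieces[k−i].
pieces[9] = 3
pieces[10] = 2
pieces[11] = 3
pieces[12] = 3

3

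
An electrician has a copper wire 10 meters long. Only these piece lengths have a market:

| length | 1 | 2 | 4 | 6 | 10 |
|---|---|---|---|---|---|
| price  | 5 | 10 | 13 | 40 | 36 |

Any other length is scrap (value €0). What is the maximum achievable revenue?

60

Build f[k] bottom-up: f[k] = max over allowed piece i of (p[i] + f[k−i]).
f[1] = 5
f[2] = 10  (first piece 1, then f[1]=5)
f[3] = 15  (first piece 1, then f[2]=10)
f[4] = 20  (first piece 1, then f[3]=15)
f[5] = 25  (first piece 1, then f[4]=20)
f[6] = 40
f[7] = 45  (first piece 1, then f[6]=40)
f[8] = 50  (first piece 1, then f[7]=45)
f[9] = 55  (first piece 1, then f[8]=50)
f[10] = 60  (first piece 1, then f[9]=55)
One optimal cutting: 6 + 1 + 1 + 1 + 1 → €60.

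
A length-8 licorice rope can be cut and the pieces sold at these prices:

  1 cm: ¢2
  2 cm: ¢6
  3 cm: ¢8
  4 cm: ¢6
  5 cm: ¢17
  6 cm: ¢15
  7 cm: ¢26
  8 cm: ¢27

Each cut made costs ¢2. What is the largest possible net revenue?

Consider every possible first cut. r[k] is the best of p[i]+r[k−i] over all sellable i≤k, charging 2 whenever i<k.
r[1] = 2
r[2] = max(2+2-2, 6+0) = 6
r[3] = max(2+6-2, 6+2-2, 8+0) = 8
r[4] = max(2+8-2, 6+6-2, 8+2-2, 6+0) = 10
r[5] = max(2+10-2, 6+8-2, 8+6-2, 6+2-2, 17+0) = 17
r[6] = max(2+17-2, 6+10-2, 8+8-2, 6+6-2, 17+2-2, 15+0) = 17
r[7] = max(2+17-2, 6+17-2, 8+10-2, …, 15+2-2, 26+0) = 26
r[8] = max(2+26-2, 6+17-2, 8+17-2, …, 26+2-2, 27+0) = 27
Best is to make no cuts and sell whole for ¢27.

27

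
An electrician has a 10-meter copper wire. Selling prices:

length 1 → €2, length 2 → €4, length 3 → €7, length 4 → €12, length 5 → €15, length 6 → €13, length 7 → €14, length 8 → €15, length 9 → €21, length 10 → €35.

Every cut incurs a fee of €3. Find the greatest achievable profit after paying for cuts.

Let r[k] be the best obtainable value from length k. For each k, try every first piece i and keep the best of price[i] + r[k−i] minus the 3 cut fee when i<k.
r[1] = 2
r[2] = 4
r[3] = 7
r[4] = 12
r[5] = 15
r[6] = 14  (first piece 1, then r[5]=15)
r[7] = 16  (first piece 2, then r[5]=15)
r[8] = 21  (first piece 4, then r[4]=12)
r[9] = 24  (first piece 4, then r[5]=15)
r[10] = 35
Best is to make no cuts and sell whole for €35.

35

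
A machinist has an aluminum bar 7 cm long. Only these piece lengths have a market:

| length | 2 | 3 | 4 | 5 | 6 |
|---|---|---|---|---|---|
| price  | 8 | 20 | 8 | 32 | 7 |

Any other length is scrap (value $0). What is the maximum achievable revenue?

Let f[k] be the best obtainable value from length k. For each k, try every first piece i and keep the best of price[i] + f[k−i].
f[1] = 0
f[2] = 8
f[3] = max(8+0, 20+0) = 20
f[4] = max(8+8, 20+0, 8+0) = 20
f[5] = max(8+20, 20+8, 8+0, 32+0) = 32
f[6] = max(8+20, 20+20, 8+8, 32+0, 7+0) = 40
f[7] = max(8+32, 20+20, 8+20, 32+8, 7+0) = 40
One optimal cutting: pieces 3 + 3 with 1 cm of scrap → $40.

40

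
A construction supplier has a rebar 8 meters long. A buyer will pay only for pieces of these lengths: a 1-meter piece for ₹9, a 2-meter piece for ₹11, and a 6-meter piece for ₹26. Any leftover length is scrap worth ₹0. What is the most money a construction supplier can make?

Let f[k] be the best obtainable value from length k. For each k, try every first piece i and keep the best of price[i] + f[k−i].
f[1] = 9
f[2] = max(9+9, 11+0) = 18
f[3] = max(9+18, 11+9) = 27
f[4] = max(9+27, 11+18) = 36
f[5] = max(9+36, 11+27) = 45
f[6] = max(9+45, 11+36, 26+0) = 54
f[7] = max(9+54, 11+45, 26+9) = 63
f[8] = max(9+63, 11+54, 26+18) = 72
One optimal cutting: 1 + 1 + 1 + 1 + 1 + 1 + 1 + 1 → ₹72.

72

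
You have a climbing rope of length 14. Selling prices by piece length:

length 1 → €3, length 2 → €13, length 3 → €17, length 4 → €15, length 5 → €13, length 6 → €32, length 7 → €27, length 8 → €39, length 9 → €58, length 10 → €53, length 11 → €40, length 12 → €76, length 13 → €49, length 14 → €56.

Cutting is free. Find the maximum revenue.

Let best[k] be the best obtainable value from length k. For each k, try every first piece i and keep the best of price[i] + best[k−i].
best[1] = 3
best[2] = max(3+3, 13+0) = 13
best[3] = max(3+13, 13+3, 17+0) = 17
best[4] = max(3+17, 13+13, 17+3, 15+0) = 26
best[5] = max(3+26, 13+17, 17+13, 15+3, 13+0) = 30
best[6] = max(3+30, 13+26, 17+17, 15+13, 13+3, 32+0) = 39
best[7] = max(3+39, 13+30, 17+26, …, 32+3, 27+0) = 43
best[8] = max(3+43, 13+39, 17+30, …, 27+3, 39+0) = 52
best[9] = max(3+52, 13+43, 17+39, …, 39+3, 58+0) = 58
best[10] = max(3+58, 13+52, 17+43, …, 58+3, 53+0) = 65
best[11] = max(3+65, 13+58, 17+52, …, 53+3, 40+0) = 71
best[12] = max(3+71, 13+65, 17+58, …, 40+3, 76+0) = 78
best[13] = max(3+78, 13+71, 17+65, …, 76+3, 49+0) = 84
best[14] = max(3+84, 13+78, 17+71, …, 49+3, 56+0) = 91
One optimal cutting: 2 + 2 + 2 + 2 + 2 + 2 + 2 → €13 + €13 + €13 + €13 + €13 + €13 + €13 = €91.

91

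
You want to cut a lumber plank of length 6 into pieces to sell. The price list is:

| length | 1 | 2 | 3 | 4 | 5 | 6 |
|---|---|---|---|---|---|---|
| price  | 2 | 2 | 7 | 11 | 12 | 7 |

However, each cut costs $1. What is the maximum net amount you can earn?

Consider every possible first cut. net[k] is the best of p[i]+net[k−i] over all sellable i≤k, charging 1 whenever i<k.
net[1] = 2
net[2] = max(2+2-1, 2+0) = 3
net[3] = max(2+3-1, 2+2-1, 7+0) = 7
net[4] = max(2+7-1, 2+3-1, 7+2-1, 11+0) = 11
net[5] = max(2+11-1, 2+7-1, 7+3-1, 11+2-1, 12+0) = 12
net[6] = max(2+12-1, 2+11-1, 7+7-1, 11+3-1, 12+2-1, 7+0) = 13
One optimal plan: pieces 4 + 1 + 1 (2 cuts) → $15 − $2 = $13.

13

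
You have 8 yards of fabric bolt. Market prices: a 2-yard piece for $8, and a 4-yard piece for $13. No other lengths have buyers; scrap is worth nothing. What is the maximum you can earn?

32

Build best[k] bottom-up: best[k] = max over allowed piece i of (p[i] + best[k−i]).
best[1] = 0
best[2] = 8
best[3] = 8
best[4] = max(8+8, 13+0) = 16
best[5] = max(8+8, 13+0) = 16
best[6] = max(8+16, 13+8) = 24
best[7] = max(8+16, 13+8) = 24
best[8] = max(8+24, 13+16) = 32
One optimal cutting: 2 + 2 + 2 + 2 → $32.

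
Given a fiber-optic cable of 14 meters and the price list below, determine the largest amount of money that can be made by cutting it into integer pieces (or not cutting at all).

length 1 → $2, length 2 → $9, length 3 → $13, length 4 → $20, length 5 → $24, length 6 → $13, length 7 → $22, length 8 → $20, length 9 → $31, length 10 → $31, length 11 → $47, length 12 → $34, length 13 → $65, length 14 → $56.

69

Consider every possible first cut. R[k] is the best of p[i]+R[k−i] over all sellable i≤k.
R[1] = 2
R[2] = max(2+2, 9+0) = 9
R[3] = max(2+9, 9+2, 13+0) = 13
R[4] = max(2+13, 9+9, 13+2, 20+0) = 20
R[5] = max(2+20, 9+13, 13+9, 20+2, 24+0) = 24
R[6] = max(2+24, 9+20, 13+13, 20+9, 24+2, 13+0) = 29
R[7] = max(2+29, 9+24, 13+20, …, 13+2, 22+0) = 33
R[8] = max(2+33, 9+29, 13+24, …, 22+2, 20+0) = 40
R[9] = max(2+40, 9+33, 13+29, …, 20+2, 31+0) = 44
R[10] = max(2+44, 9+40, 13+33, …, 31+2, 31+0) = 49
R[11] = max(2+49, 9+44, 13+40, …, 31+2, 47+0) = 53
R[12] = max(2+53, 9+49, 13+44, …, 47+2, 34+0) = 60
R[13] = max(2+60, 9+53, 13+49, …, 34+2, 65+0) = 65
R[14] = max(2+65, 9+60, 13+53, …, 65+2, 56+0) = 69
One optimal cutting: 4 + 4 + 4 + 2 → $20 + $20 + $20 + $9 = $69.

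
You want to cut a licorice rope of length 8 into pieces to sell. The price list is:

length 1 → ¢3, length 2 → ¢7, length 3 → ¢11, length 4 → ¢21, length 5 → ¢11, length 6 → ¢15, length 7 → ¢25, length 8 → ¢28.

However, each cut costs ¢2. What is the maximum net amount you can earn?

40

Build v[k] bottom-up: v[k] = max over allowed piece i of (p[i] + v[k−i]) − 2 per cut.
v[1] = 3
v[2] = max(3+3-2, 7+0) = 7
v[3] = max(3+7-2, 7+3-2, 11+0) = 11
v[4] = max(3+11-2, 7+7-2, 11+3-2, 21+0) = 21
v[5] = max(3+21-2, 7+11-2, 11+7-2, 21+3-2, 11+0) = 22
v[6] = max(3+22-2, 7+21-2, 11+11-2, 21+7-2, 11+3-2, 15+0) = 26
v[7] = max(3+26-2, 7+22-2, 11+21-2, …, 15+3-2, 25+0) = 30
v[8] = max(3+30-2, 7+26-2, 11+22-2, …, 25+3-2, 28+0) = 40
One optimal plan: pieces 4 + 4 (1 cut) → ¢42 − ¢2 = ¢40.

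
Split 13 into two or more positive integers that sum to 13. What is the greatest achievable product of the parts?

Fill m[k] for k=2..13: at each k try every first piece i and multiply by the better of (k−i) uncut or m[k−i].
m[2] = 1*max(1,0) = 1*1 = 1
m[3] = max(1*2, 2*1) = 2
m[4] = max(1*3, 2*2, 3*1) = 4
m[5] = max(1*4, 2*3, 3*2, 4*1) = 6
m[6] = max(1*6, 2*4, 3*3, 4*2, 5*1) = 9
m[7] = max(1*9, 2*6, 3*4, 4*3, 5*2, 6*1) = 12
m[8] = max(1*12, 2*9, 3*6, …, 6*2, 7*1) = 18
m[9] = max(1*18, 2*12, 3*9, …, 7*2, 8*1) = 27
m[10] = max(1*27, 2*18, 3*12, …, 8*2, 9*1) = 36
m[11] = max(1*36, 2*27, 3*18, …, 9*2, 10*1) = 54
m[12] = max(1*54, 2*36, 3*27, …, 10*2, 11*1) = 81
m[13] = max(1*81, 2*54, 3*36, …, 11*2, 12*1) = 108
One optimal split: 3 + 3 + 3 + 2 + 2; product 3*3*3*2*2 = 108.

108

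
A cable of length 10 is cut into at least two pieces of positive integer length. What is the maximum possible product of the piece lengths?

36

Fill P[k] for k=2..10: at each k try every first piece i and multiply by the better of (k−i) uncut or P[k−i].
P[2] = 1·max(1,0) = 1·1 = 1
P[3] = max(1·2, 2·1) = 2
P[4] = max(1·3, 2·2, 3·1) = 4
P[5] = max(1·4, 2·3, 3·2, 4·1) = 6
P[6] = max(1·6, 2·4, 3·3, 4·2, 5·1) = 9
P[7] = max(1·9, 2·6, 3·4, 4·3, 5·2, 6·1) = 12
P[8] = max(1·12, 2·9, 3·6, …, 6·2, 7·1) = 18
P[9] = max(1·18, 2·12, 3·9, …, 7·2, 8·1) = 27
P[10] = max(1·27, 2·18, 3·12, …, 8·2, 9·1) = 36
One optimal split: 3 + 3 + 2 + 2; product 3·3·2·2 = 36.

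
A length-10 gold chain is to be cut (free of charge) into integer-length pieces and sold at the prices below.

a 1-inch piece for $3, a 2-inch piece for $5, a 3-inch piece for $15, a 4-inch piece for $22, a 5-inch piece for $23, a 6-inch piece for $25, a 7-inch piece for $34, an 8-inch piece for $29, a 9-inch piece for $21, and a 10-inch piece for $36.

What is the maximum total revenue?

Let best[k] be the best obtainable value from length k. For each k, try every first piece i and keep the best of price[i] + best[k−i].
best[1] = 3
best[2] = 6  (first piece 1, then best[1]=3)
best[3] = 15
best[4] = 22
best[5] = 25  (first piece 1, then best[4]=22)
best[6] = 30  (first piece 3, then best[3]=15)
best[7] = 37  (first piece 3, then best[4]=22)
best[8] = 44  (first piece 4, then best[4]=22)
best[9] = 47  (first piece 1, then best[8]=44)
best[10] = 52  (first piece 3, then best[7]=37)
One optimal cutting: 4 + 3 + 3 → $22 + $15 + $15 = $52.

52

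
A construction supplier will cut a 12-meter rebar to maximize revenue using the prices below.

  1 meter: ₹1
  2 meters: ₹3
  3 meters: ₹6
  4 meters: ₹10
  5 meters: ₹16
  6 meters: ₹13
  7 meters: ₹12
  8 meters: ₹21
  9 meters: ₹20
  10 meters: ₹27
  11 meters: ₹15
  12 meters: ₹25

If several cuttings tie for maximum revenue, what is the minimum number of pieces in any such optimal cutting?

Let r[k] be the best obtainable value from length k. For each k, try every first piece i and keep the best of price[i] + r[k−i].
r[1] = 1
r[2] = max(1+1, 3+0) = 3
r[3] = max(1+3, 3+1, 6+0) = 6
r[4] = max(1+6, 3+3, 6+1, 10+0) = 10
r[5] = max(1+10, 3+6, 6+3, 10+1, 16+0) = 16
r[6] = max(1+16, 3+10, 6+6, 10+3, 16+1, 13+0) = 17
r[7] = max(1+17, 3+16, 6+10, …, 13+1, 12+0) = 19
r[8] = max(1+19, 3+17, 6+16, …, 12+1, 21+0) = 22
r[9] = max(1+22, 3+19, 6+17, …, 21+1, 20+0) = 26
r[10] = max(1+26, 3+22, 6+19, …, 20+1, 27+0) = 32
r[11] = max(1+32, 3+26, 6+22, …, 27+1, 15+0) = 33
r[12] = max(1+33, 3+32, 6+26, …, 15+1, 25+0) = 35
Maximum revenue is ₹35.
Now minimize piece count subject to staying optimal: for each k, pieces[k] = 1 + min over i with p[i]+r[k−i]=r[k] of pieces[k−i].
pieces[9] = 2
pieces[10] = 2
pieces[11] = 3
pieces[12] = 3

3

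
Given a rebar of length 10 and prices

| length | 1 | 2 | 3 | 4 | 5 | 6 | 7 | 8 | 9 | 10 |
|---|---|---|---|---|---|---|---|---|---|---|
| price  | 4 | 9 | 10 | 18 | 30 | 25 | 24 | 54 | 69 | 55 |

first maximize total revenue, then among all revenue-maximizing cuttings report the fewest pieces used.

Build r[k] bottom-up: r[k] = max over allowed piece i of (p[i] + r[k−i]).
r[1] = 4
r[2] = max(4+4, 9+0) = 9
r[3] = max(4+9, 9+4, 10+0) = 13
r[4] = max(4+13, 9+9, 10+4, 18+0) = 18
r[5] = max(4+18, 9+13, 10+9, 18+4, 30+0) = 30
r[6] = max(4+30, 9+18, 10+13, 18+9, 30+4, 25+0) = 34
r[7] = max(4+34, 9+30, 10+18, …, 25+4, 24+0) = 39
r[8] = max(4+39, 9+34, 10+30, …, 24+4, 54+0) = 54
r[9] = max(4+54, 9+39, 10+34, …, 54+4, 69+0) = 69
r[10] = max(4+69, 9+54, 10+39, …, 69+4, 55+0) = 73
Maximum revenue is ₹73.
Now minimize piece count subject to staying optimal: for each k, pieces[k] = 1 + min over i with p[i]+r[k−i]=r[k] of pieces[k−i].
pieces[7] = 2
pieces[8] = 1
pieces[9] = 1
pieces[10] = 2

2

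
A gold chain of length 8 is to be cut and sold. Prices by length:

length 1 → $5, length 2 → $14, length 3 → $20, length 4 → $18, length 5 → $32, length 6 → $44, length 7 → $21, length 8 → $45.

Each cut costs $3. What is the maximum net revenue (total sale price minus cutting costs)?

Let net[k] be the best obtainable value from length k. For each k, try every first piece i and keep the best of price[i] + net[k−i] minus the 3 cut fee when i<k.
net[1] = 5
net[2] = max(5+5-3, 14+0) = 14
net[3] = max(5+14-3, 14+5-3, 20+0) = 20
net[4] = max(5+20-3, 14+14-3, 20+5-3, 18+0) = 25
net[5] = max(5+25-3, 14+20-3, 20+14-3, 18+5-3, 32+0) = 32
net[6] = max(5+32-3, 14+25-3, 20+20-3, 18+14-3, 32+5-3, 44+0) = 44
net[7] = max(5+44-3, 14+32-3, 20+25-3, …, 44+5-3, 21+0) = 46
net[8] = max(5+46-3, 14+44-3, 20+32-3, …, 21+5-3, 45+0) = 55
One optimal plan: pieces 6 + 2 (1 cut) → $58 − $3 = $55.

55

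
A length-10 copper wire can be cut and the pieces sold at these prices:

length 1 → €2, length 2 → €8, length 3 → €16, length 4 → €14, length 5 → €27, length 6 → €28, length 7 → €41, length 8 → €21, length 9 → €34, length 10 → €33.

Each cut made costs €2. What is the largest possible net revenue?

55

Consider every possible first cut. v[k] is the best of p[i]+v[k−i] over all sellable i≤k, charging 2 whenever i<k.
v[1] = 2
v[2] = 8
v[3] = 16
v[4] = 16  (first piece 1, then v[3]=16)
v[5] = 27
v[6] = 30  (first piece 3, then v[3]=16)
v[7] = 41
v[8] = 41  (first piece 1, then v[7]=41)
v[9] = 47  (first piece 2, then v[7]=41)
v[10] = 55  (first piece 3, then v[7]=41)
One optimal plan: pieces 7 + 3 (1 cut) → €57 − €2 = €55.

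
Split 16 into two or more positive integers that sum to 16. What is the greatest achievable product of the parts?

Let f[k] be the best product for length k (with at least one cut). For each first piece i, the rest contributes max(k−i, f[k−i]).
Small cases: f[2]=1, f[3]=2, f[4]=4, f[5]=6, f[6]=9, f[7]=12, f[8]=18, f[9]=27, f[10]=36.
f[11] = 2×max(9,27) = 2×27 = 54
f[12] = 3×max(9,27) = 3×27 = 81
f[13] = 2×max(11,54) = 2×54 = 108
f[14] = 2×max(12,81) = 2×81 = 162
f[15] = 3×max(12,81) = 3×81 = 243
f[16] = 2×max(14,162) = 2×162 = 324
One optimal split: 3 + 3 + 3 + 3 + 2 + 2; product 3×3×3×3×2×2 = 324.

324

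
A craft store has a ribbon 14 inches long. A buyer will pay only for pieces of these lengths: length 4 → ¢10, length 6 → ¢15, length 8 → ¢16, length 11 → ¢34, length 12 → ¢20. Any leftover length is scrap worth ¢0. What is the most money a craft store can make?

Consider every possible first cut. r[k] is the best of p[i]+r[k−i] over all sellable i≤k.
r[1] = 0
r[2] = 0
r[3] = 0
r[4] = 10
r[5] = 10
r[6] = 15
r[7] = 15
r[8] = 20  (first piece 4, then r[4]=10)
r[9] = 20
r[10] = 25  (first piece 4, then r[6]=15)
r[11] = 34
r[12] = 34
r[13] = 34
r[14] = 35  (first piece 4, then r[10]=25)
One optimal cutting: 6 + 4 + 4 → ¢35.

35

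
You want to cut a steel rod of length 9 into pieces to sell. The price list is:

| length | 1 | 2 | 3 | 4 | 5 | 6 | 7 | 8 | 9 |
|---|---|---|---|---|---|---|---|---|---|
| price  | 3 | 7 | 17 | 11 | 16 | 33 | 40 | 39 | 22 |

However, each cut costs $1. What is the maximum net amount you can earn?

49

Let net[k] be the best obtainable value from length k. For each k, try every first piece i and keep the best of price[i] + net[k−i] minus the 1 cut fee when i<k.
net[1] = 3
net[2] = 7
net[3] = 17
net[4] = 19  (first piece 1, then net[3]=17)
net[5] = 23  (first piece 2, then net[3]=17)
net[6] = 33  (first piece 3, then net[3]=17)
net[7] = 40
net[8] = 42  (first piece 1, then net[7]=40)
net[9] = 49  (first piece 3, then net[6]=33)
One optimal plan: pieces 3 + 3 + 3 (2 cuts) → $51 − $2 = $49.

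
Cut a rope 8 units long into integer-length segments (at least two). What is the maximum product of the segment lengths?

18

Let prod[k] be the best product for length k (with at least one cut). For each first piece i, the rest contributes max(k−i, prod[k−i]).
prod[2] = 1·max(1,0) = 1·1 = 1
prod[3] = 1·max(2,1) = 1·2 = 2
prod[4] = 2·max(2,1) = 2·2 = 4
prod[5] = 2·max(3,2) = 2·3 = 6
prod[6] = 3·max(3,2) = 3·3 = 9
prod[7] = 2·max(5,6) = 2·6 = 12
prod[8] = 2·max(6,9) = 2·9 = 18
One optimal split: 3 + 3 + 2; product 3·3·2 = 18.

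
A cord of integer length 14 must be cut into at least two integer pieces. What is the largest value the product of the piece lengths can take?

162

Fill prod[k] for k=2..14: at each k try every first piece i and multiply by the better of (k−i) uncut or prod[k−i].
prod[2] = 1*max(1,0) = 1*1 = 1
prod[3] = 1*max(2,1) = 1*2 = 2
prod[4] = 2*max(2,1) = 2*2 = 4
prod[5] = 2*max(3,2) = 2*3 = 6
prod[6] = 3*max(3,2) = 3*3 = 9
prod[7] = 2*max(5,6) = 2*6 = 12
prod[8] = 2*max(6,9) = 2*9 = 18
prod[9] = 3*max(6,9) = 3*9 = 27
prod[10] = 2*max(8,18) = 2*18 = 36
prod[11] = 2*max(9,27) = 2*27 = 54
prod[12] = 3*max(9,27) = 3*27 = 81
prod[13] = 2*max(11,54) = 2*54 = 108
prod[14] = 2*max(12,81) = 2*81 = 162
One optimal split: 3 + 3 + 3 + 3 + 2; product 3*3*3*3*2 = 162.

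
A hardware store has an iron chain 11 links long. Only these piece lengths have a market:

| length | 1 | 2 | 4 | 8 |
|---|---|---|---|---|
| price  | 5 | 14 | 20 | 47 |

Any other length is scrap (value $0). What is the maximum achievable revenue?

75

Let best[k] be the best obtainable value from length k. For each k, try every first piece i and keep the best of price[i] + best[k−i].
best[1] = 5
best[2] = max(5+5, 14+0) = 14
best[3] = max(5+14, 14+5) = 19
best[4] = max(5+19, 14+14, 20+0) = 28
best[5] = max(5+28, 14+19, 20+5) = 33
best[6] = max(5+33, 14+28, 20+14) = 42
best[7] = max(5+42, 14+33, 20+19) = 47
best[8] = max(5+47, 14+42, 20+28, 47+0) = 56
best[9] = max(5+56, 14+47, 20+33, 47+5) = 61
best[10] = max(5+61, 14+56, 20+42, 47+14) = 70
best[11] = max(5+70, 14+61, 20+47, 47+19) = 75
One optimal cutting: 2 + 2 + 2 + 2 + 2 + 1 → $75.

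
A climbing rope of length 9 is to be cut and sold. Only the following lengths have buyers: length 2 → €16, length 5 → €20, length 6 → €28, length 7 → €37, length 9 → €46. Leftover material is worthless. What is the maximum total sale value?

Let f[k] be the best obtainable value from length k. For each k, try every first piece i and keep the best of price[i] + f[k−i].
f[1] = 0
f[2] = 16
f[3] = 16
f[4] = 32  (first piece 2, then f[2]=16)
f[5] = 32
f[6] = 48  (first piece 2, then f[4]=32)
f[7] = 48
f[8] = 64  (first piece 2, then f[6]=48)
f[9] = 64
One optimal cutting: pieces 2 + 2 + 2 + 2 with 1 meter of scrap → €64.

64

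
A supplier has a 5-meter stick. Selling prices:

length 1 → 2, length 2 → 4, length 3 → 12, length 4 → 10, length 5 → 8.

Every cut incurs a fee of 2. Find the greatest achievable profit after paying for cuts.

14

Consider every possible first cut. net[k] is the best of p[i]+net[k−i] over all sellable i≤k, charging 2 whenever i<k.
net[1] = 2
net[2] = 4
net[3] = 12
net[4] = 12  (first piece 1, then net[3]=12)
net[5] = 14  (first piece 2, then net[3]=12)
One optimal plan: pieces 3 + 2 (1 cut) → 16 − 2 = 14.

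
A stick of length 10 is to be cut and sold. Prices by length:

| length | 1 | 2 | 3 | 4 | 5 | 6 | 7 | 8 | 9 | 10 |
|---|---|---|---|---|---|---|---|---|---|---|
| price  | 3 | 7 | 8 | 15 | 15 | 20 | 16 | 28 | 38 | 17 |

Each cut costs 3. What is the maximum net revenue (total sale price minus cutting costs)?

Let net[k] be the best obtainable value from length k. For each k, try every first piece i and keep the best of price[i] + net[k−i] minus the 3 cut fee when i<k.
net[1] = 3
net[2] = 7
net[3] = 8
net[4] = 15
net[5] = 15  (first piece 1, then net[4]=15)
net[6] = 20
net[7] = 20  (first piece 1, then net[6]=20)
net[8] = 28
net[9] = 38
net[10] = 38  (first piece 1, then net[9]=38)
One optimal plan: pieces 9 + 1 (1 cut) → 41 − 3 = 38.

38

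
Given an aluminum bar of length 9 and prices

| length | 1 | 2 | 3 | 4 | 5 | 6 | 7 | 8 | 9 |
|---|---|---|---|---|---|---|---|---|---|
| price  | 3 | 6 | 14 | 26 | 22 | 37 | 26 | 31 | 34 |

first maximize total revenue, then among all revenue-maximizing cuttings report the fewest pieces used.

Build r[k] bottom-up: r[k] = max over allowed piece i of (p[i] + r[k−i]).
r[1] = 3
r[2] = max(3+3, 6+0) = 6
r[3] = max(3+6, 6+3, 14+0) = 14
r[4] = max(3+14, 6+6, 14+3, 26+0) = 26
r[5] = max(3+26, 6+14, 14+6, 26+3, 22+0) = 29
r[6] = max(3+29, 6+26, 14+14, 26+6, 22+3, 37+0) = 37
r[7] = max(3+37, 6+29, 14+26, …, 37+3, 26+0) = 40
r[8] = max(3+40, 6+37, 14+29, …, 26+3, 31+0) = 52
r[9] = max(3+52, 6+40, 14+37, …, 31+3, 34+0) = 55
Maximum revenue is $55.
Now minimize piece count subject to staying optimal: for each k, pieces[k] = 1 + min over i with p[i]+r[k−i]=r[k] of pieces[k−i].
pieces[6] = 1
pieces[7] = 2
pieces[8] = 2
pieces[9] = 3

3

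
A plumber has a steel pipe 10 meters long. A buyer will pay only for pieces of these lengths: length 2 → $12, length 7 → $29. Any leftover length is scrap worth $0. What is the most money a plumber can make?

Build r[k] bottom-up: r[k] = max over allowed piece i of (p[i] + r[k−i]).
r[1] = 0
r[2] = 12
r[3] = 12
r[4] = 24  (first piece 2, then r[2]=12)
r[5] = 24
r[6] = 36  (first piece 2, then r[4]=24)
r[7] = max(12+24, 29+0) = 36
r[8] = max(12+36, 29+0) = 48
r[9] = max(12+36, 29+12) = 48
r[10] = max(12+48, 29+12) = 60
One optimal cutting: 2 + 2 + 2 + 2 + 2 → $60.

60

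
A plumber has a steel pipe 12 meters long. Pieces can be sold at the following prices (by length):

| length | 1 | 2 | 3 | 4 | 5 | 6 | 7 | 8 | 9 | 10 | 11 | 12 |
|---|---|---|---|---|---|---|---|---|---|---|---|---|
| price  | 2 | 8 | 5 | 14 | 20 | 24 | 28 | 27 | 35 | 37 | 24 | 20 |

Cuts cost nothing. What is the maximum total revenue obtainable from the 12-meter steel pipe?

48

Consider every possible first cut. r[k] is the best of p[i]+r[k−i] over all sellable i≤k.
r[1] = 2
r[2] = max(2+2, 8+0) = 8
r[3] = max(2+8, 8+2, 5+0) = 10
r[4] = max(2+10, 8+8, 5+2, 14+0) = 16
r[5] = max(2+16, 8+10, 5+8, 14+2, 20+0) = 20
r[6] = max(2+20, 8+16, 5+10, 14+8, 20+2, 24+0) = 24
r[7] = max(2+24, 8+20, 5+16, …, 24+2, 28+0) = 28
r[8] = max(2+28, 8+24, 5+20, …, 28+2, 27+0) = 32
r[9] = max(2+32, 8+28, 5+24, …, 27+2, 35+0) = 36
r[10] = max(2+36, 8+32, 5+28, …, 35+2, 37+0) = 40
r[11] = max(2+40, 8+36, 5+32, …, 37+2, 24+0) = 44
r[12] = max(2+44, 8+40, 5+36, …, 24+2, 20+0) = 48
One optimal cutting: 2 + 2 + 2 + 2 + 2 + 2 → $8 + $8 + $8 + $8 + $8 + $8 = $48.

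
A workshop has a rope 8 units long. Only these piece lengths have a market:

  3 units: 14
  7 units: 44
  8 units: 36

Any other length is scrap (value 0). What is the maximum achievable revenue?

Let r[k] be the best obtainable value from length k. For each k, try every first piece i and keep the best of price[i] + r[k−i].
r[1] = 0
r[2] = 0
r[3] = 14
r[4] = 14
r[5] = 14
r[6] = 28  (first piece 3, then r[3]=14)
r[7] = max(14+14, 44+0) = 44
r[8] = max(14+14, 44+0, 36+0) = 44
One optimal cutting: pieces 7 with 1 unit of scrap → 44.

44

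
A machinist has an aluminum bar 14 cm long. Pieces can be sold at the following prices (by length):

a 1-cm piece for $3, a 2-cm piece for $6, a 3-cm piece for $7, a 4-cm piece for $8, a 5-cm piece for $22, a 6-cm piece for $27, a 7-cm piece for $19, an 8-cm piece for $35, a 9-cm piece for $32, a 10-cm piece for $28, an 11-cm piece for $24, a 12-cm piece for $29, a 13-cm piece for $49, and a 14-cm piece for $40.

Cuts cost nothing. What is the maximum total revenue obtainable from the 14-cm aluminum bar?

Build best[k] bottom-up: best[k] = max over allowed piece i of (p[i] + best[k−i]).
best[1] = 3
best[2] = 6  (first piece 1, then best[1]=3)
best[3] = 9  (first piece 1, then best[2]=6)
best[4] = 12  (first piece 1, then best[3]=9)
best[5] = 22
best[6] = 27
best[7] = 30  (first piece 1, then best[6]=27)
best[8] = 35
best[9] = 38  (first piece 1, then best[8]=35)
best[10] = 44  (first piece 5, then best[5]=22)
best[11] = 49  (first piece 5, then best[6]=27)
best[12] = 54  (first piece 6, then best[6]=27)
best[13] = 57  (first piece 1, then best[12]=54)
best[14] = 62  (first piece 6, then best[8]=35)
One optimal cutting: 8 + 6 → $35 + $27 = $62.

62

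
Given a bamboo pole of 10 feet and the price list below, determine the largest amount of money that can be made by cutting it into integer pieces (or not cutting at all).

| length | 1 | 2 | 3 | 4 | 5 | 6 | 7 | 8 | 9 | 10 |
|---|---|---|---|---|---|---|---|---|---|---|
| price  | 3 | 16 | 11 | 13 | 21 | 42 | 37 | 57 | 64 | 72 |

Consider every possible first cut. R[k] is the best of p[i]+R[k−i] over all sellable i≤k.
R[1] = 3
R[2] = 16
R[3] = 19  (first piece 1, then R[2]=16)
R[4] = 32  (first piece 2, then R[2]=16)
R[5] = 35  (first piece 1, then R[4]=32)
R[6] = 48  (first piece 2, then R[4]=32)
R[7] = 51  (first piece 1, then R[6]=48)
R[8] = 64  (first piece 2, then R[6]=48)
R[9] = 67  (first piece 1, then R[8]=64)
R[10] = 80  (first piece 2, then R[8]=64)
One optimal cutting: 2 + 2 + 2 + 2 + 2 → $16 + $16 + $16 + $16 + $16 = $80.

80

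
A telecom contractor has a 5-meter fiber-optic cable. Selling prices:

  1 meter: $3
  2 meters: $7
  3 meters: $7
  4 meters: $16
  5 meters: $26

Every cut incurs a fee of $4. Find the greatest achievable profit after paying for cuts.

Let net[k] be the best obtainable value from length k. For each k, try every first piece i and keep the best of price[i] + net[k−i] minus the 4 cut fee when i<k.
net[1] = 3
net[2] = 7
net[3] = 7
net[4] = 16
net[5] = 26
Best is to make no cuts and sell whole for $26.

26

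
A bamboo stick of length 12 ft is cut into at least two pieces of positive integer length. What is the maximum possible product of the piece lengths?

81

Define prod[k] = max over 1≤i<k of i · max(k−i, prod[k−i]); the inner max lets the remainder stay uncut if that's better.
prod[2] = 1×max(1,0) = 1×1 = 1
prod[3] = max(1×2, 2×1) = 2
prod[4] = max(1×3, 2×2, 3×1) = 4
prod[5] = max(1×4, 2×3, 3×2, 4×1) = 6
prod[6] = max(1×6, 2×4, 3×3, 4×2, 5×1) = 9
prod[7] = max(1×9, 2×6, 3×4, 4×3, 5×2, 6×1) = 12
prod[8] = max(1×12, 2×9, 3×6, …, 6×2, 7×1) = 18
prod[9] = max(1×18, 2×12, 3×9, …, 7×2, 8×1) = 27
prod[10] = max(1×27, 2×18, 3×12, …, 8×2, 9×1) = 36
prod[11] = max(1×36, 2×27, 3×18, …, 9×2, 10×1) = 54
prod[12] = max(1×54, 2×36, 3×27, …, 10×2, 11×1) = 81
One optimal split: 3 + 3 + 3 + 3; product 3×3×3×3 = 81.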